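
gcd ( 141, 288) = 3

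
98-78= 20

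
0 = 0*7174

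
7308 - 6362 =946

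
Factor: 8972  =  2^2*2243^1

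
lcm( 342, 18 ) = 342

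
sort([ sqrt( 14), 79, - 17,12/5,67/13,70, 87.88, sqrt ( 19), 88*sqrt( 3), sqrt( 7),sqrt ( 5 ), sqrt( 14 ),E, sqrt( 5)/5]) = [ - 17,sqrt( 5 )/5, sqrt( 5 ),  12/5,sqrt( 7 ),  E, sqrt(14),sqrt( 14),  sqrt( 19),67/13,70, 79,87.88,88*sqrt( 3 )]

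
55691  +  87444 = 143135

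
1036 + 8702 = 9738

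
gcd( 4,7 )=1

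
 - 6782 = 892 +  - 7674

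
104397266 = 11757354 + 92639912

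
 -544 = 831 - 1375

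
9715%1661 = 1410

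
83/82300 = 83/82300 = 0.00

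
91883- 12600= 79283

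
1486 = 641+845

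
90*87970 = 7917300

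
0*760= 0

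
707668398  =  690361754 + 17306644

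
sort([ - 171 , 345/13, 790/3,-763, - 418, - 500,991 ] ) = [ - 763, - 500, - 418,  -  171,345/13,790/3, 991]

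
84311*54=4552794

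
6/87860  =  3/43930 = 0.00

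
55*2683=147565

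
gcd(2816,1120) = 32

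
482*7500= 3615000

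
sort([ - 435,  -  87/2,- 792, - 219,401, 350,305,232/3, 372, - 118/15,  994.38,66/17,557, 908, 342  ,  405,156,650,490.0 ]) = [ - 792,-435, - 219,  -  87/2, - 118/15,66/17, 232/3,156,305, 342,  350, 372,401, 405, 490.0, 557,650,908,994.38] 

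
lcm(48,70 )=1680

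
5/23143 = 5/23143  =  0.00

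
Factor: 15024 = 2^4*3^1*313^1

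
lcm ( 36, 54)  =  108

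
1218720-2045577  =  -826857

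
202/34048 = 101/17024 = 0.01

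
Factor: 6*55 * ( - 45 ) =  - 2^1 * 3^3 * 5^2*11^1 =- 14850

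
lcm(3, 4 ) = 12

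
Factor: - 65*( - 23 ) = 1495=5^1*13^1*23^1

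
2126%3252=2126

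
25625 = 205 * 125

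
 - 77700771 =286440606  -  364141377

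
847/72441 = 847/72441 =0.01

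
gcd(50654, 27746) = 2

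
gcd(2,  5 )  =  1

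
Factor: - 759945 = - 3^1  *5^1 * 29^1*1747^1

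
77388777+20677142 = 98065919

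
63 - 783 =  - 720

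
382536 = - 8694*(-44)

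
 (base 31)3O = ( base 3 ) 11100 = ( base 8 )165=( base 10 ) 117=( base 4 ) 1311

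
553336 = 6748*82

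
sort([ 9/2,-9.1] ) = [ - 9.1,  9/2] 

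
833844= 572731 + 261113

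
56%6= 2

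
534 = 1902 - 1368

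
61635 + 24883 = 86518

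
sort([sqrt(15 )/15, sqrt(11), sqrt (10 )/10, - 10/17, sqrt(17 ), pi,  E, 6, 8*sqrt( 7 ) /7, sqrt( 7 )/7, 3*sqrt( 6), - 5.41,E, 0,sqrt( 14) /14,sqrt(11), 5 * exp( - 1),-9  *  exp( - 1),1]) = [ - 5.41, - 9*exp ( - 1 ),-10/17 , 0, sqrt( 15 )/15,sqrt( 14 ) /14 , sqrt( 10)/10,  sqrt ( 7 ) /7, 1, 5*exp(  -  1), E,E, 8 * sqrt( 7)/7,  pi,sqrt( 11), sqrt(11), sqrt( 17), 6, 3 * sqrt( 6)]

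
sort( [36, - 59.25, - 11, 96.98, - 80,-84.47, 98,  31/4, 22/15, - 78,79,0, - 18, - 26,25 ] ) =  [ - 84.47 , - 80, - 78, - 59.25, - 26, - 18, - 11,0,22/15, 31/4,25 , 36,  79,96.98,98]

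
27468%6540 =1308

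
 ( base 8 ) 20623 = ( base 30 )9gf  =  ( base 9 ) 12710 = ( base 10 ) 8595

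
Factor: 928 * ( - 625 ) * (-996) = 2^7 * 3^1 * 5^4 * 29^1*83^1 = 577680000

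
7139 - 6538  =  601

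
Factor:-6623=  - 37^1*179^1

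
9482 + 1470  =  10952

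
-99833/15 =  - 6656 +7/15= - 6655.53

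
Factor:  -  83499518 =-2^1 * 41749759^1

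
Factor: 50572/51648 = 47/48 = 2^(  -  4 )*3^( - 1)*47^1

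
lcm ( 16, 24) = 48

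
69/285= 23/95  =  0.24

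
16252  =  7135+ 9117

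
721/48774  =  721/48774 =0.01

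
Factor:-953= - 953^1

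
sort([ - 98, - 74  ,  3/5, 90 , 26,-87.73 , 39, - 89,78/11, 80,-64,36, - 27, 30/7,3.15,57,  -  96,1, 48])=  [ - 98 ,-96, - 89,-87.73, - 74, - 64,- 27,3/5,1, 3.15,30/7,  78/11,26,36,  39,48,57,80,90] 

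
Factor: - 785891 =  - 283^1* 2777^1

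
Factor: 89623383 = 3^1*29874461^1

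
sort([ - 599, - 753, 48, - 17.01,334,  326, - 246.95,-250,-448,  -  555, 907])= [ - 753, - 599,-555, - 448,-250 ,-246.95, - 17.01,48,326,334,907]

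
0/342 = 0 = 0.00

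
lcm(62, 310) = 310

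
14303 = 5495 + 8808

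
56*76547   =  4286632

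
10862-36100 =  - 25238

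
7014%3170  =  674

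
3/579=1/193 =0.01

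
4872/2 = 2436  =  2436.00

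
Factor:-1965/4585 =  - 3^1*7^( - 1) = -  3/7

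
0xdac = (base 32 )3dc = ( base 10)3500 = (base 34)30w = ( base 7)13130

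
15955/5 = 3191 = 3191.00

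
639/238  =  2 + 163/238 = 2.68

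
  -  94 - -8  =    -  86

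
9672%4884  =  4788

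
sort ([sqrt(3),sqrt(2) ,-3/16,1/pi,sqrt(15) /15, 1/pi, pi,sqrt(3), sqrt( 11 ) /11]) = [ - 3/16, sqrt( 15) /15,  sqrt(11 )/11, 1/pi,1/pi, sqrt(2 ),sqrt ( 3), sqrt(3 ),pi ] 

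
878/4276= 439/2138 = 0.21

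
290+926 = 1216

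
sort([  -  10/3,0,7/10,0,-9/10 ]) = [ - 10/3, - 9/10, 0,0,7/10 ]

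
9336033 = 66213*141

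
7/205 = 7/205 = 0.03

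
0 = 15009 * 0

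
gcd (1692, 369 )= 9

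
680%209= 53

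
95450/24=47725/12= 3977.08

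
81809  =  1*81809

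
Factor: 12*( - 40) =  - 2^5*3^1* 5^1 = - 480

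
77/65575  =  77/65575 =0.00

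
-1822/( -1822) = 1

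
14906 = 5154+9752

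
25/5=5 =5.00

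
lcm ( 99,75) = 2475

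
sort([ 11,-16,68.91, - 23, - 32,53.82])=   [-32, - 23, - 16,11,53.82,68.91]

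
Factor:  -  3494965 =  - 5^1*23^1*30391^1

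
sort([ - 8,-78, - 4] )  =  [ - 78, - 8,-4] 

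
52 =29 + 23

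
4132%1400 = 1332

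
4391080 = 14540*302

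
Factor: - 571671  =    -  3^3*31^1* 683^1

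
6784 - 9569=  - 2785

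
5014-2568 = 2446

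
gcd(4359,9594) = 3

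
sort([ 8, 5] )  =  [ 5 , 8 ]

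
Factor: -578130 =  - 2^1*3^1*5^1* 7^1*2753^1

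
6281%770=121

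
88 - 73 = 15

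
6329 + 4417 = 10746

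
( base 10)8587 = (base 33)7t7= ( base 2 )10000110001011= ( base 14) 31b5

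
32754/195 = 10918/65 = 167.97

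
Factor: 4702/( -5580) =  - 2351/2790 =- 2^(-1)*3^( - 2)*5^(-1 )*31^( - 1)*2351^1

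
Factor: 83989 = 47^1*1787^1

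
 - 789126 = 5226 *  ( - 151)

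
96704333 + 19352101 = 116056434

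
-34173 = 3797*(- 9)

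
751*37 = 27787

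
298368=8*37296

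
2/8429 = 2/8429 = 0.00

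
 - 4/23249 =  - 4/23249 = - 0.00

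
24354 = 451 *54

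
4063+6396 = 10459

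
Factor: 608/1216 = 2^( - 1 )=1/2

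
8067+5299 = 13366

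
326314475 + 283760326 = 610074801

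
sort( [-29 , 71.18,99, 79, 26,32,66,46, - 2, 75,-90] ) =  [ - 90,  -  29,- 2 , 26, 32,46,66, 71.18, 75, 79,  99 ] 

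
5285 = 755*7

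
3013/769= 3013/769= 3.92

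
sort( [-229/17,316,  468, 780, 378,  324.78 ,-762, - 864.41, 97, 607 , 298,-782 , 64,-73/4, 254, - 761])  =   [-864.41, - 782, - 762,  -  761, - 73/4,-229/17,64, 97, 254, 298 , 316,324.78,378,468, 607, 780] 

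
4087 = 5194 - 1107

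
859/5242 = 859/5242 = 0.16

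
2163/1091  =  1 + 1072/1091 = 1.98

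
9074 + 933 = 10007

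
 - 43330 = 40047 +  - 83377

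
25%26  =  25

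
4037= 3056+981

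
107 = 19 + 88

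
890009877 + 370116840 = 1260126717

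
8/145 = 8/145 = 0.06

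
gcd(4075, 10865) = 5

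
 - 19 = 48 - 67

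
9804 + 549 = 10353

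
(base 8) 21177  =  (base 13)4034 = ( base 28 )B7B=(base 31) 95r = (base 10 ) 8831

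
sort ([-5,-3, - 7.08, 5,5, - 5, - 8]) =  [-8, - 7.08,  -  5, - 5 , - 3, 5, 5 ]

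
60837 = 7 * 8691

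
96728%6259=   2843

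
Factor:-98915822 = - 2^1*457^1 * 108223^1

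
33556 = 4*8389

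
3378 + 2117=5495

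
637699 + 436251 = 1073950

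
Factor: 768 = 2^8 *3^1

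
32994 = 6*5499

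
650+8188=8838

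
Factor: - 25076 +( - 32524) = - 2^8*3^2*5^2=- 57600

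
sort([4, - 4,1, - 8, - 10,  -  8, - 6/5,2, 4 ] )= [ - 10,-8, - 8,  -  4, - 6/5,1,  2,4, 4] 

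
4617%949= 821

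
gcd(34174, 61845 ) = 7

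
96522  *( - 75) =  - 7239150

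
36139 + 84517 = 120656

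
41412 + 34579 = 75991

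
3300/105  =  31 + 3/7 = 31.43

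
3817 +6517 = 10334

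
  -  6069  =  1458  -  7527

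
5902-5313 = 589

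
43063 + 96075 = 139138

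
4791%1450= 441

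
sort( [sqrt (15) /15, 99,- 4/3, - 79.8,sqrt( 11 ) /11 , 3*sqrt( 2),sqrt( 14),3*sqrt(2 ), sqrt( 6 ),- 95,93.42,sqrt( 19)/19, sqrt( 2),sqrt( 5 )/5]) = [ - 95, - 79.8 , - 4/3, sqrt( 19 ) /19, sqrt( 15 ) /15,sqrt( 11) /11, sqrt(5 ) /5, sqrt( 2),sqrt( 6 ),sqrt( 14 ),  3*sqrt ( 2),  3*sqrt( 2 ),93.42,99]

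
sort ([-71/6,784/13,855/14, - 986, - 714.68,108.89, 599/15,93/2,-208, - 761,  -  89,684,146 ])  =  [-986, - 761,-714.68, - 208, - 89, - 71/6, 599/15,93/2, 784/13, 855/14, 108.89,146,684]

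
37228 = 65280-28052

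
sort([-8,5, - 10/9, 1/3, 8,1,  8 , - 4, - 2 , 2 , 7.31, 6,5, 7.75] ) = [ - 8, - 4,  -  2, - 10/9,1/3 , 1, 2, 5,5,6, 7.31,7.75,8, 8] 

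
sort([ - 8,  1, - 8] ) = [ - 8,  -  8, 1]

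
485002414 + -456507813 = 28494601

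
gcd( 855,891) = 9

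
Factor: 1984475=5^2*79379^1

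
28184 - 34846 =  - 6662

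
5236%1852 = 1532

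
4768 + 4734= 9502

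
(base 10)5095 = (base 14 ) 1bdd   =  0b1001111100111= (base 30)5jp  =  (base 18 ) FD1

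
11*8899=97889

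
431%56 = 39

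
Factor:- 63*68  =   - 2^2*3^2 * 7^1*17^1= -  4284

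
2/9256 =1/4628= 0.00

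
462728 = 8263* 56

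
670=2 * 335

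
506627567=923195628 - 416568061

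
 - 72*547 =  - 39384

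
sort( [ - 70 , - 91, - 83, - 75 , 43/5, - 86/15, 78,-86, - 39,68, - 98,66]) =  [ -98, - 91, - 86, - 83, - 75, - 70, - 39, - 86/15,43/5,  66, 68,78]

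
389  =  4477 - 4088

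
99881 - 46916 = 52965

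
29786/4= 14893/2 = 7446.50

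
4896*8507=41650272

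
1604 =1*1604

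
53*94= 4982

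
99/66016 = 99/66016  =  0.00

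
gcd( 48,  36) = 12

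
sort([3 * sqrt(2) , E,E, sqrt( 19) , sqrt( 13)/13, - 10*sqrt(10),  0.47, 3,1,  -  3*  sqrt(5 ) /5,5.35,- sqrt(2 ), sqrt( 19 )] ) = [ - 10*sqrt( 10), - sqrt( 2), - 3*sqrt( 5 ) /5, sqrt( 13 ) /13, 0.47,1, E, E, 3,3*sqrt( 2 ),sqrt(19), sqrt( 19), 5.35]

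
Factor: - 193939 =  - 193939^1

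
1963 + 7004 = 8967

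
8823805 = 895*9859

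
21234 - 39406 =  - 18172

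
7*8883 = 62181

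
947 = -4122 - -5069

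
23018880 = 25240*912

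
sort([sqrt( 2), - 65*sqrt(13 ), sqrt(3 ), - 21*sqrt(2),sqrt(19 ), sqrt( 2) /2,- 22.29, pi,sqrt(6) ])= [ - 65 * sqrt ( 13),  -  21*sqrt( 2), - 22.29 , sqrt( 2)/2,sqrt(2 ),sqrt(3),sqrt(6) , pi, sqrt(19)]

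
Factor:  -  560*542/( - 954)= 151760/477 = 2^4 * 3^( - 2 )*5^1*7^1 * 53^( - 1) * 271^1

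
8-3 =5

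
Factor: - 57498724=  - 2^2*1279^1*11239^1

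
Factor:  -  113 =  - 113^1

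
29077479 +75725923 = 104803402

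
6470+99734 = 106204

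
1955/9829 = 1955/9829 = 0.20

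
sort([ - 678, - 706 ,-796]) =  [ - 796, -706, - 678]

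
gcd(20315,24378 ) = 4063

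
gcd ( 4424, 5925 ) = 79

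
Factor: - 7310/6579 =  - 10/9 = -2^1*3^( - 2)* 5^1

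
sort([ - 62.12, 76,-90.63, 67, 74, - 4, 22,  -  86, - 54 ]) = [ - 90.63, - 86, - 62.12, - 54, - 4,22, 67, 74,76 ]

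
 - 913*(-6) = 5478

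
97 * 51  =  4947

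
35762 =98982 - 63220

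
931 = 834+97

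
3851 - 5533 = - 1682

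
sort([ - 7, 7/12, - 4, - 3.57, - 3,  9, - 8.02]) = [ - 8.02, - 7  , - 4,-3.57,-3,7/12,9]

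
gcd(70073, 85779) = 1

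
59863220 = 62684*955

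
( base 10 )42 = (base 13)33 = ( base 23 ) 1j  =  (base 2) 101010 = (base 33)19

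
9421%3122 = 55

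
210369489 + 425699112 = 636068601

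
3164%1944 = 1220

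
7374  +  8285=15659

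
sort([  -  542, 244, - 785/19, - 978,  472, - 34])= [ - 978, - 542, - 785/19, - 34,244,472]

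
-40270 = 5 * ( -8054)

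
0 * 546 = 0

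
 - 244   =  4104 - 4348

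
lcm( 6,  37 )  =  222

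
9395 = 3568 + 5827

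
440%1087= 440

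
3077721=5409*569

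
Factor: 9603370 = 2^1 * 5^1*7^1*  137191^1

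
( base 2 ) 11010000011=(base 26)2C3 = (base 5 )23132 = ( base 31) 1MO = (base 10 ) 1667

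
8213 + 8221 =16434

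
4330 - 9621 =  - 5291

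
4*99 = 396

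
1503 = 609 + 894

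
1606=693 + 913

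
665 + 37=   702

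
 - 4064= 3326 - 7390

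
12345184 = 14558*848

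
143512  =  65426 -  - 78086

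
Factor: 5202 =2^1*3^2 *17^2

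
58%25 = 8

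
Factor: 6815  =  5^1*29^1*47^1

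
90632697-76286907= 14345790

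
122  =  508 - 386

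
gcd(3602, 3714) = 2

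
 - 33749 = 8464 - 42213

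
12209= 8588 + 3621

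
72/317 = 72/317 =0.23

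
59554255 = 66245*899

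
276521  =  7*39503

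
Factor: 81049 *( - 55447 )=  - 4493923903 = - 7^1 *89^2*81049^1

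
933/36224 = 933/36224 = 0.03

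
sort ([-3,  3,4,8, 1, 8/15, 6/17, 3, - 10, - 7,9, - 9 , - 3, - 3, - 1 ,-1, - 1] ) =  [ - 10, - 9, - 7, - 3 , - 3,  -  3, - 1, - 1 , - 1, 6/17,8/15, 1,  3,3,4, 8,9 ] 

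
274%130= 14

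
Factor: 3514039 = 631^1 * 5569^1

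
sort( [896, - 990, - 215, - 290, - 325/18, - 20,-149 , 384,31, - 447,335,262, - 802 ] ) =[ - 990, - 802, - 447, - 290,- 215,-149, - 20, - 325/18,31,  262,335,384, 896]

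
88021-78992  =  9029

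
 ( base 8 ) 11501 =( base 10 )4929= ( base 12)2A29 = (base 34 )48x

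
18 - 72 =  - 54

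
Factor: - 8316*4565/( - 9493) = 3451140/863 = 2^2 * 3^3*5^1*7^1*11^1* 83^1*  863^( - 1)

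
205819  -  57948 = 147871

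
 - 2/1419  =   - 2/1419 = - 0.00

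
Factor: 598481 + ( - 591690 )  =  6791^1 = 6791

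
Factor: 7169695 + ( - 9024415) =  - 2^8* 3^2 * 5^1 * 7^1*23^1 = - 1854720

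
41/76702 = 41/76702  =  0.00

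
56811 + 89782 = 146593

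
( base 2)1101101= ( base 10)109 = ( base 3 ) 11001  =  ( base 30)3J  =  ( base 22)4L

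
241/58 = 241/58 = 4.16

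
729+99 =828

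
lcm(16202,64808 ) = 64808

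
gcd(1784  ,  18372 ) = 4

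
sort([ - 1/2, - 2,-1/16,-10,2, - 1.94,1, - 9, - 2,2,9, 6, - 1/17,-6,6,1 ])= [ - 10, - 9, - 6 , - 2, - 2,  -  1.94, - 1/2, - 1/16,-1/17, 1,1,  2,2, 6,6,9 ] 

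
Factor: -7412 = -2^2 * 17^1*109^1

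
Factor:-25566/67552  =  - 2^( - 4)*3^1* 2111^( - 1)*4261^1 = - 12783/33776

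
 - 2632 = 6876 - 9508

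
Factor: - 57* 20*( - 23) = 26220  =  2^2*3^1 * 5^1*19^1 * 23^1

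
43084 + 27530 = 70614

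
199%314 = 199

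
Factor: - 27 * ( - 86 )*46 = 106812 = 2^2*3^3*23^1*43^1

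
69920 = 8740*8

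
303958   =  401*758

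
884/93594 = 442/46797=   0.01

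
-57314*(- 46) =2636444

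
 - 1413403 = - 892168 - 521235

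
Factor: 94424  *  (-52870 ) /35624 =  - 624024610/4453 = - 2^1 * 5^1*11^1*17^1*29^1*37^1*61^ ( - 1 )*73^( - 1) * 311^1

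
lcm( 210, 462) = 2310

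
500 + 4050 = 4550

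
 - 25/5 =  - 5 = - 5.00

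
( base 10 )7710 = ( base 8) 17036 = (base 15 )2440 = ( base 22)FKA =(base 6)55410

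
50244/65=772 + 64/65=772.98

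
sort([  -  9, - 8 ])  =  [ - 9, - 8]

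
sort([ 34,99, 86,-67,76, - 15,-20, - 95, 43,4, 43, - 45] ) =[ - 95 , - 67, - 45 , - 20, - 15,4,  34,43,43,  76,86, 99]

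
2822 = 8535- 5713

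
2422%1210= 2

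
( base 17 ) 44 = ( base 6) 200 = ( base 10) 72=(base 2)1001000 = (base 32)28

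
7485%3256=973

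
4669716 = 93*50212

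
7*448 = 3136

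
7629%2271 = 816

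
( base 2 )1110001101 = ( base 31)TA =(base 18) 2E9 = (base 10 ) 909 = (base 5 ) 12114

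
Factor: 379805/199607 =5^1*29^(- 1)*37^1*2053^1*6883^(- 1)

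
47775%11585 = 1435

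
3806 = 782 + 3024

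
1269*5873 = 7452837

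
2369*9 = 21321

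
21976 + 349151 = 371127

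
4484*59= 264556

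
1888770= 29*65130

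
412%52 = 48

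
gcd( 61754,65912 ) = 154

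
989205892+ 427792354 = 1416998246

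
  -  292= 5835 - 6127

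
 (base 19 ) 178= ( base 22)10I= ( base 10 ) 502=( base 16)1F6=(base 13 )2C8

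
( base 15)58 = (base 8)123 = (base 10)83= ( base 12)6B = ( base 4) 1103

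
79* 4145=327455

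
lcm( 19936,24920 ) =99680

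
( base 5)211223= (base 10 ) 7063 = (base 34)63p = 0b1101110010111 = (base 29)8bg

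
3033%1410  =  213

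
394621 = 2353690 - 1959069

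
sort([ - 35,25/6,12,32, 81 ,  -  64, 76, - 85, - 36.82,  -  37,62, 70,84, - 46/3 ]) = [ - 85, - 64, -37, - 36.82, - 35, - 46/3, 25/6,12, 32,62,70, 76,81,  84 ]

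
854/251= 854/251 = 3.40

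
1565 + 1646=3211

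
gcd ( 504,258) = 6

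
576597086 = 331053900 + 245543186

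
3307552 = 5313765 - 2006213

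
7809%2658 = 2493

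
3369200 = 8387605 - 5018405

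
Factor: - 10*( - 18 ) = 180=2^2*3^2*5^1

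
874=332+542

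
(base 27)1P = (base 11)48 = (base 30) 1M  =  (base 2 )110100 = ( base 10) 52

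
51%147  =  51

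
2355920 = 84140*28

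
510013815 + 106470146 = 616483961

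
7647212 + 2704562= 10351774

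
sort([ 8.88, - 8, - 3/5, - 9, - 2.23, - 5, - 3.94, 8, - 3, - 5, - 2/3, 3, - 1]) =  [- 9 , - 8, - 5, - 5 , - 3.94, - 3, - 2.23 ,-1, - 2/3, - 3/5, 3 , 8,8.88]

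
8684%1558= 894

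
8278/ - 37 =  - 8278/37=- 223.73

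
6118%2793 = 532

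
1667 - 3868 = -2201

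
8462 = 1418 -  - 7044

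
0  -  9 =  - 9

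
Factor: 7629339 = 3^1 * 2543113^1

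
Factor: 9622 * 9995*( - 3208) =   -  2^4*5^1*17^1*283^1*401^1*1999^1 = - 308519423120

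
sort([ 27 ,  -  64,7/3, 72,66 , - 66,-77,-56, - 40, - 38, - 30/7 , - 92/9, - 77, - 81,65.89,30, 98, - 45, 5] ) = [ - 81, - 77,  -  77, - 66, -64,-56,-45,-40,  -  38 ,  -  92/9, - 30/7, 7/3, 5,27,30,65.89, 66,72,98]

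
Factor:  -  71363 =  - 71363^1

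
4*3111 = 12444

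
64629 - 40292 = 24337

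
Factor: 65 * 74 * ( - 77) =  - 2^1*5^1*7^1*11^1 * 13^1*37^1  =  - 370370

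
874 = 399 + 475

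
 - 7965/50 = - 1593/10 =- 159.30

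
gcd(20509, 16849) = 1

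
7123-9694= -2571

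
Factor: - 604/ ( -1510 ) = 2^1*5^( - 1 ) = 2/5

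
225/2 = 112+1/2 = 112.50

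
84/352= 21/88 = 0.24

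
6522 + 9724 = 16246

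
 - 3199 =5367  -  8566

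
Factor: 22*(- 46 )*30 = -2^3*3^1*5^1*11^1*23^1 =- 30360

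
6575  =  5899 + 676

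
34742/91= 34742/91   =  381.78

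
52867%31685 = 21182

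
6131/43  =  6131/43= 142.58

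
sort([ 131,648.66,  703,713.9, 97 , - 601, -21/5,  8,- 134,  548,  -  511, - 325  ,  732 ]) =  [ - 601,  -  511, - 325, - 134, - 21/5, 8, 97,131,548,  648.66,703,713.9, 732] 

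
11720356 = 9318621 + 2401735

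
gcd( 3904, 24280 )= 8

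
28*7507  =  210196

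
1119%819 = 300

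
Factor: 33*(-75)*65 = - 160875 = - 3^2*5^3*11^1* 13^1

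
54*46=2484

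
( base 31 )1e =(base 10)45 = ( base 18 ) 29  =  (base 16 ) 2d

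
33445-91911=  - 58466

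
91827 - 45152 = 46675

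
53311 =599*89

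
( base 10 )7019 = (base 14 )27b5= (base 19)1088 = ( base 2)1101101101011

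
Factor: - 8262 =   -  2^1*3^5 * 17^1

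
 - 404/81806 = - 202/40903 = -0.00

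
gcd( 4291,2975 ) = 7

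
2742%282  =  204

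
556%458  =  98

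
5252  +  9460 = 14712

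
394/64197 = 394/64197 =0.01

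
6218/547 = 11 + 201/547 = 11.37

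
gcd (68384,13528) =8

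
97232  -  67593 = 29639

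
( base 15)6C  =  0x66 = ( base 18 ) 5C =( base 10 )102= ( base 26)3O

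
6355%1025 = 205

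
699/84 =233/28= 8.32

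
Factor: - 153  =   - 3^2*  17^1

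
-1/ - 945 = 1/945 = 0.00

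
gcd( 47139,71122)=827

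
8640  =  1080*8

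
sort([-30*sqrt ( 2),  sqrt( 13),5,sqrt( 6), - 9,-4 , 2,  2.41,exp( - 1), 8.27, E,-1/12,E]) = [-30 * sqrt( 2), - 9, - 4,-1/12, exp(- 1 ),2,2.41, sqrt( 6 ) , E,E,sqrt( 13 ),5, 8.27]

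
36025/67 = 36025/67 = 537.69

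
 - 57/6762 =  - 19/2254 =- 0.01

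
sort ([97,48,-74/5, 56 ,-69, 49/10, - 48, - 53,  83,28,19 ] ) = [-69, - 53, - 48, - 74/5,49/10,19,28, 48, 56, 83,97 ]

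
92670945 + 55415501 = 148086446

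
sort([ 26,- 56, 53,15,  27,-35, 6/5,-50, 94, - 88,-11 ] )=[ - 88, - 56, - 50, - 35, - 11, 6/5,  15,26, 27,  53, 94 ] 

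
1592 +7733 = 9325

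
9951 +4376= 14327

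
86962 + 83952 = 170914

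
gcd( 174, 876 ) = 6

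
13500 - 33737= -20237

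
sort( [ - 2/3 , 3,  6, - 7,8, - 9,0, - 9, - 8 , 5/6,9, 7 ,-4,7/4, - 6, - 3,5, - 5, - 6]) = [ - 9, - 9,-8, - 7, - 6, - 6, - 5, - 4, - 3, - 2/3, 0,  5/6, 7/4 , 3, 5,6,7, 8,9 ] 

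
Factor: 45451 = 7^1*43^1*151^1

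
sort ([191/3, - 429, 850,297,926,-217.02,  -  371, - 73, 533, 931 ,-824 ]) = [ - 824, - 429, - 371,-217.02,- 73,191/3,297,533, 850, 926, 931 ] 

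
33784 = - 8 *( - 4223)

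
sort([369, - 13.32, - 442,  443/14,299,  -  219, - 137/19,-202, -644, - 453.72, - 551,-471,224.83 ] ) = [ - 644,  -  551,  -  471, - 453.72, - 442, - 219, - 202,  -  13.32, - 137/19,443/14,224.83 , 299,369]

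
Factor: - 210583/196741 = -17^( - 1 ) * 31^1*71^( - 1) * 163^( - 1 )*6793^1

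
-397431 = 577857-975288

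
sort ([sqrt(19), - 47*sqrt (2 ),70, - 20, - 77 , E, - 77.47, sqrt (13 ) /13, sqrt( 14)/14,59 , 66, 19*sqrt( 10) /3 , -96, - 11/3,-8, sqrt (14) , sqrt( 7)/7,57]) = [ - 96 , - 77.47 , - 77, - 47*sqrt( 2) ,-20, - 8, - 11/3,  sqrt(14)/14,  sqrt( 13 )/13,sqrt(7)/7,E, sqrt (14 ),  sqrt (19), 19*sqrt( 10) /3,57,59 , 66, 70]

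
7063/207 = 7063/207  =  34.12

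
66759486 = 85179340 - 18419854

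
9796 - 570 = 9226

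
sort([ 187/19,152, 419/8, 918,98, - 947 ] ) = [ -947,  187/19, 419/8,98,152,918] 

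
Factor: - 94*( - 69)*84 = 544824 = 2^3  *3^2*7^1*23^1*47^1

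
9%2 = 1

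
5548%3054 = 2494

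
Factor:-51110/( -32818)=5^1*19^1*61^( - 1)=95/61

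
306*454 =138924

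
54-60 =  - 6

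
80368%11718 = 10060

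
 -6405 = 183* ( -35) 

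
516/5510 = 258/2755 = 0.09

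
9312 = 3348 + 5964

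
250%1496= 250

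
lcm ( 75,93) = 2325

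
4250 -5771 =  - 1521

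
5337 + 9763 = 15100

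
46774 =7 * 6682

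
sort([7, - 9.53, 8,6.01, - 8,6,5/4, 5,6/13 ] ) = [ - 9.53, - 8,6/13, 5/4,5,6,6.01,7 , 8 ]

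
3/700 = 3/700 = 0.00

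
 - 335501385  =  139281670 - 474783055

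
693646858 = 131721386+561925472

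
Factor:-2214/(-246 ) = 9  =  3^2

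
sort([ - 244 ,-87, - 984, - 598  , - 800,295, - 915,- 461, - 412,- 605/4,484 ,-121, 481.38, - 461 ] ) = [ - 984, - 915, - 800, - 598,-461, - 461, -412,-244,-605/4,  -  121, - 87,  295, 481.38,  484]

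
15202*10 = 152020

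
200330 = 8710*23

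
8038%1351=1283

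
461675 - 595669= - 133994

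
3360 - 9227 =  - 5867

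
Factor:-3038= -2^1 * 7^2 * 31^1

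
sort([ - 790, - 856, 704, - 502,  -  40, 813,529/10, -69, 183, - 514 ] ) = [ - 856,  -  790, - 514, - 502, - 69, - 40 , 529/10, 183, 704, 813 ]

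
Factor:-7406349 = -3^1*1523^1 *1621^1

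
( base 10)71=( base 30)2b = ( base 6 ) 155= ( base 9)78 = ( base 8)107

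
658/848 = 329/424  =  0.78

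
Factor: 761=761^1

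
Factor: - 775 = -5^2*31^1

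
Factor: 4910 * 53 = 2^1  *  5^1*53^1*491^1 = 260230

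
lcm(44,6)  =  132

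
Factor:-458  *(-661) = 2^1 * 229^1*661^1 =302738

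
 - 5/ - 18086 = 5/18086 = 0.00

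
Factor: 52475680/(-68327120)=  - 655946/854089 = -2^1*157^1*2089^1*854089^( - 1)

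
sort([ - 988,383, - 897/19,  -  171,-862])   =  [ - 988,-862, - 171,-897/19,383]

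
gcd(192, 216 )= 24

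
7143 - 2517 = 4626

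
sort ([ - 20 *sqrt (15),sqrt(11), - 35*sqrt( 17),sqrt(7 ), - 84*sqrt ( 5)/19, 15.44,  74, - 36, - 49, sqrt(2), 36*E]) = [-35*sqrt (17 ), - 20  *sqrt( 15), - 49, - 36  , - 84 * sqrt(5)/19, sqrt( 2),sqrt( 7),  sqrt( 11 ), 15.44,74,36 * E]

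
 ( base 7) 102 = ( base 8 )63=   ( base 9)56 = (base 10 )51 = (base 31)1K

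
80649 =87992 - 7343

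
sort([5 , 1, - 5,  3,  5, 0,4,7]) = [ - 5, 0,1,3, 4, 5, 5, 7 ] 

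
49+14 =63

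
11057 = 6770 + 4287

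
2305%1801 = 504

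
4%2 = 0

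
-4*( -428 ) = 1712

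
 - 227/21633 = -1 + 21406/21633 = - 0.01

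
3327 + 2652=5979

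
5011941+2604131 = 7616072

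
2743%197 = 182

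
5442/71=76 + 46/71 = 76.65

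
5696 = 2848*2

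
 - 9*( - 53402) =480618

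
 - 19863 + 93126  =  73263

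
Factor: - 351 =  - 3^3*13^1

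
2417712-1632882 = 784830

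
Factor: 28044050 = 2^1*5^2*17^1*32993^1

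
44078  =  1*44078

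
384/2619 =128/873  =  0.15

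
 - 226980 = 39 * (  -  5820)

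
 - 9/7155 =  -1/795 = - 0.00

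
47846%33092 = 14754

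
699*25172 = 17595228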